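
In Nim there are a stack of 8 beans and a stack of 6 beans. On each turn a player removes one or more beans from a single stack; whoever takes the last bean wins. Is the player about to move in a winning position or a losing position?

Winning position

Write each in binary and XOR column by column:
  1000  (8)
  0110  (6)
  ----
  1110  (14)
The nim-sum is 14 ≠ 0, so this is an N-position: the player to move can win.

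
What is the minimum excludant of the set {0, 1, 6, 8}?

The values 0, 1 are all present; 2 is the first non-negative integer missing from the set.

2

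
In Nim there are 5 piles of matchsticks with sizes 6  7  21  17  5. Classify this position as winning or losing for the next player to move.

Losing position

Bitwise XOR of the heap sizes:
  00110  (6)
  00111  (7)
  10101  (21)
  10001  (17)
  00101  (5)
  -----
  00000  (0)
The nim-sum is 0, so this is a P-position: the player to move is in a losing position under optimal play.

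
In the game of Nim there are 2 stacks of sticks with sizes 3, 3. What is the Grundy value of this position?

Nim-sum: 3 XOR 3 = 0.

0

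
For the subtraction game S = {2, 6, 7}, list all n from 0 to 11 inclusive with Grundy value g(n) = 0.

Compute g(0), g(1), … for moves {2, 6, 7}:
g(0) = mex{} = 0
g(1) = mex{} = 0
g(2) = mex{0} = 1
g(3) = mex{0} = 1
g(4) = mex{1} = 0
g(5) = mex{1} = 0
g(6) = mex{0} = 1
g(7) = mex{0} = 1
g(8) = mex{0,1} = 2
g(9) = mex{1} = 0
g(10) = mex{0,1,2} = 3
g(11) = mex{0} = 1
The P-positions (g = 0) in 0..11 are 0, 1, 4, 5, 9.

0, 1, 4, 5, 9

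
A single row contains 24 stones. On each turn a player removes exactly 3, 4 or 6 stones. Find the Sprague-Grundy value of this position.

2

Compute g(0), g(1), … for moves {3, 4, 6}:
k:     0  1  2  3  4  5  6  7  8  9 10 11 12 13 14 15 16 17 18 19 20 21 22 23 24
g(k):  0  0  0  1  1  1  2  2  2  0  0  0  1  1  1  2  2  2  0  0  0  1  1  1  2
So g(24) = 2.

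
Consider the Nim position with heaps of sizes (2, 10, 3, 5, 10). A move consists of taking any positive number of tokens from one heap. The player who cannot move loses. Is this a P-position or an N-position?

Nim-sum: 2 ⊕ 10 ⊕ 3 ⊕ 5 ⊕ 10 = 4.
The nim-sum is 4 ≠ 0, so this is an N-position: the player to move can win.

N-position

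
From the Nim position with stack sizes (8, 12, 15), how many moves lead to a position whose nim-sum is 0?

3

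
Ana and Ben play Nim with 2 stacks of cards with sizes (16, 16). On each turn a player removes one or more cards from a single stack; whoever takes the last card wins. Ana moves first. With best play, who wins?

Compute the nim-sum pairwise:
16 XOR 16 = 0
The nim-sum is 0, so this is a P-position: the player to move is in a losing position under optimal play; Ana is about to move from it and so loses — Ben wins.

Ben wins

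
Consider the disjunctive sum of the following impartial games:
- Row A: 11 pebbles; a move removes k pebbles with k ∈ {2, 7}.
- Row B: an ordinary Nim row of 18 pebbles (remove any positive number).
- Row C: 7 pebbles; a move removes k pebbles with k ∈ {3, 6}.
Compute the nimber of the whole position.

For row A, compute g(0), g(1), … with moves {2, 7}:
k:     0  1  2  3  4  5  6  7  8  9 10 11
g(k):  0  0  1  1  0  0  1  1  2  0  0  1
So g(11) = 1.
Row B is a plain Nim row of size 18, so its Grundy value is 18.
For row C, compute g(0), g(1), … with moves {3, 6}:
k:     0  1  2  3  4  5  6  7
g(k):  0  0  0  1  1  1  2  2
So g(7) = 2.
The value of a disjunctive sum is the nim-sum of the parts.
Combined value = 1 ⊕ 18 ⊕ 2 = 17.

17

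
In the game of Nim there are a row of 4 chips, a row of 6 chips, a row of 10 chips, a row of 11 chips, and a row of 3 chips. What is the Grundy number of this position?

0

Compute the nim-sum pairwise:
4 ^ 6 = 2
2 ^ 10 = 8
8 ^ 11 = 3
3 ^ 3 = 0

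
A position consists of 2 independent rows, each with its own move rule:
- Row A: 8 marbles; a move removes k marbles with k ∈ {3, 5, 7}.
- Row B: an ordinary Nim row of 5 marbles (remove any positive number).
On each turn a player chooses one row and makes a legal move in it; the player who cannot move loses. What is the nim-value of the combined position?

For row A, compute g(0), g(1), … with moves {3, 5, 7}:
k:     0  1  2  3  4  5  6  7  8
g(k):  0  0  0  1  1  1  2  2  2
So g(8) = 2.
Row B is a plain Nim row of size 5, so its Grundy value is 5.
By the Sprague-Grundy theorem, the Grundy value of a sum of independent games is the XOR of the component values.
Combined value = 2 ⊕ 5 = 7.

7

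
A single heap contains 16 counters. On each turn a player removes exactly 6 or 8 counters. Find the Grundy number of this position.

Grundy values for subtraction set {6, 8}:
k:     0  1  2  3  4  5  6  7  8  9 10 11 12 13 14 15 16
g(k):  0  0  0  0  0  0  1  1  1  1  1  1  2  2  0  0  0
So g(16) = 0.

0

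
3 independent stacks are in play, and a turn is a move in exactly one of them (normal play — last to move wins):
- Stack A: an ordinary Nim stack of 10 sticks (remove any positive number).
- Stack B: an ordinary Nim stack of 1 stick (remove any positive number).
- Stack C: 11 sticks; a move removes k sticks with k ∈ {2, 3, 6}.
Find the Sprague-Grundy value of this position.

Stack A is a plain Nim stack of size 10, so its Grundy value is 10.
Stack B is a plain Nim stack of size 1, so its Grundy value is 1.
Grundy values for stack C (subtraction set {2, 3, 6}):
k:     0  1  2  3  4  5  6  7  8  9 10 11
g(k):  0  0  1  1  2  0  3  1  2  0  0  1
So g(11) = 1.
By the Sprague-Grundy theorem, the Grundy value of a sum of independent games is the XOR of the component values.
Combined value = 10 XOR 1 XOR 1 = 10.

10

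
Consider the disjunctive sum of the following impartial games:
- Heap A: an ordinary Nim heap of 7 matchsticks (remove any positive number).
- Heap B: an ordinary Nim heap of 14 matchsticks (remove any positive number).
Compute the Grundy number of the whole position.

9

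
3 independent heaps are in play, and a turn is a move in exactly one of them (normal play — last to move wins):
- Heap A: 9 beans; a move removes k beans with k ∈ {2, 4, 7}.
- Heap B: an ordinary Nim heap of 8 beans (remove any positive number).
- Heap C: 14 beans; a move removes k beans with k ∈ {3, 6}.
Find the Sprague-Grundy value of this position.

9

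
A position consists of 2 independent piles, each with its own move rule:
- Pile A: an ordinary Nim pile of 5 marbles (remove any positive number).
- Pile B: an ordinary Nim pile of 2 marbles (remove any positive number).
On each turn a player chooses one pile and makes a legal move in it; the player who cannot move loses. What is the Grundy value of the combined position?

Pile A is a plain Nim pile of size 5, so its Grundy value is 5.
Pile B is a plain Nim pile of size 2, so its Grundy value is 2.
The value of a disjunctive sum is the nim-sum of the parts.
Combined value = 5 ⊕ 2 = 7.

7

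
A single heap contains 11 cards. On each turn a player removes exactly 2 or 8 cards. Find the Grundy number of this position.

0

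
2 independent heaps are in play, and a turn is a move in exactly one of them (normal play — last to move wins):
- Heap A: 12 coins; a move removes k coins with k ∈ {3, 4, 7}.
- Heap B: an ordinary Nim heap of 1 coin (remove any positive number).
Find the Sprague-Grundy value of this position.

1

Build the Grundy sequence for heap A with g(k) = mex{g(k−s) : s ∈ {3, 4, 7}, s ≤ k}:
g(0) = mex{} = 0
g(1) = mex{} = 0
g(2) = mex{} = 0
g(3) = mex{0} = 1
g(4) = mex{0} = 1
g(5) = mex{0} = 1
g(6) = mex{0,1} = 2
g(7) = mex{0,1} = 2
g(8) = mex{0,1} = 2
g(9) = mex{0,1,2} = 3
g(10) = mex{1,2} = 0
g(11) = mex{1,2} = 0
g(12) = mex{1,2,3} = 0
So g(12) = 0.
Heap B is a plain Nim heap of size 1, so its Grundy value is 1.
By the Sprague-Grundy theorem, the Grundy value of a sum of independent games is the XOR of the component values.
Combined value = 0 ⊕ 1 = 1.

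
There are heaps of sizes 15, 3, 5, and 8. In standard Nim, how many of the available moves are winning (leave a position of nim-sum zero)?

3

Bitwise XOR of the heap sizes:
  1111  (15)
  0011  (3)
  0101  (5)
  1000  (8)
  ----
  0001  (1)
The overall nim-sum is X = 1. A heap of size p has a winning move iff p XOR X < p (reduce it to p XOR X).
  15: 15 XOR 1 = 14 < 15 — winning move (to 14).
  3: 3 XOR 1 = 2 < 3 — winning move (to 2).
  5: 5 XOR 1 = 4 < 5 — winning move (to 4).
  8: 8 XOR 1 = 9 ≥ 8 — no move.
That gives 3 winning moves.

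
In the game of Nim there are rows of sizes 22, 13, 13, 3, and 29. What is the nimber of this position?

Compute the nim-sum pairwise:
22 ⊕ 13 = 27
27 ⊕ 13 = 22
22 ⊕ 3 = 21
21 ⊕ 29 = 8

8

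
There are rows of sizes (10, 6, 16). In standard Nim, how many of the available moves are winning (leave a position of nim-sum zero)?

Nim-sum: 10 ^ 6 ^ 16 = 28.
The overall nim-sum is X = 28. A row of size p has a winning move iff p XOR X < p (reduce it to p XOR X).
  10: 10 XOR 28 = 22 ≥ 10 — no move.
  6: 6 XOR 28 = 26 ≥ 6 — no move.
  16: 16 XOR 28 = 12 < 16 — winning move (to 12).
That gives 1 winning move.

1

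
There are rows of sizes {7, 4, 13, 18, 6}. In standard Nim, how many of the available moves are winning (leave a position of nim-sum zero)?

1

In binary:
  00111  (7)
  00100  (4)
  01101  (13)
  10010  (18)
  00110  (6)
  -----
  11010  (26)
The overall nim-sum is X = 26. A row of size p has a winning move iff p XOR X < p (reduce it to p XOR X).
  7: 7 XOR 26 = 29 ≥ 7 — no move.
  4: 4 XOR 26 = 30 ≥ 4 — no move.
  13: 13 XOR 26 = 23 ≥ 13 — no move.
  18: 18 XOR 26 = 8 < 18 — winning move (to 8).
  6: 6 XOR 26 = 28 ≥ 6 — no move.
That gives 1 winning move.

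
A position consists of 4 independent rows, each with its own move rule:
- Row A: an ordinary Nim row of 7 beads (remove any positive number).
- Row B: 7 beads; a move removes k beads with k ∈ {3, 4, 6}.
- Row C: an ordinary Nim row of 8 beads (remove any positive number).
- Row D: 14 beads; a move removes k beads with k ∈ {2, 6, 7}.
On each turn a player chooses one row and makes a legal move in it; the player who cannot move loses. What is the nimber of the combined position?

13

Row A is a plain Nim row of size 7, so its Grundy value is 7.
For row B, compute g(0), g(1), … with moves {3, 4, 6}:
k:     0  1  2  3  4  5  6  7
g(k):  0  0  0  1  1  1  2  2
So g(7) = 2.
Row C is a plain Nim row of size 8, so its Grundy value is 8.
Grundy values for row D (subtraction set {2, 6, 7}):
k:     0  1  2  3  4  5  6  7  8  9 10 11 12 13 14
g(k):  0  0  1  1  0  0  1  1  2  0  3  1  2  0  0
So g(14) = 0.
The value of a disjunctive sum is the nim-sum of the parts.
Combined value = 7 ⊕ 2 ⊕ 8 ⊕ 0 = 13.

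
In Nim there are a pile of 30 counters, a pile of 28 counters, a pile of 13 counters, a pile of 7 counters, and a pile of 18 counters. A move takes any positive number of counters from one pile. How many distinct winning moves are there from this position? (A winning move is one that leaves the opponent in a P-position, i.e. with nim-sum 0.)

In binary:
  11110  (30)
  11100  (28)
  01101  (13)
  00111  (7)
  10010  (18)
  -----
  11010  (26)
The overall nim-sum is X = 26. A pile of size p has a winning move iff p XOR X < p (reduce it to p XOR X).
  30: 30 XOR 26 = 4 < 30 — winning move (to 4).
  28: 28 XOR 26 = 6 < 28 — winning move (to 6).
  13: 13 XOR 26 = 23 ≥ 13 — no move.
  7: 7 XOR 26 = 29 ≥ 7 — no move.
  18: 18 XOR 26 = 8 < 18 — winning move (to 8).
That gives 3 winning moves.

3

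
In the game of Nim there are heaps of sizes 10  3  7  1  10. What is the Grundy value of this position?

5

Compute the nim-sum pairwise:
10 ⊕ 3 = 9
9 ⊕ 7 = 14
14 ⊕ 1 = 15
15 ⊕ 10 = 5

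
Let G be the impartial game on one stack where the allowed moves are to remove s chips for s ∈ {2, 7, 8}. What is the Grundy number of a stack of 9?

Compute g(0), g(1), … for moves {2, 7, 8}:
k:     0  1  2  3  4  5  6  7  8  9
g(k):  0  0  1  1  0  0  1  1  2  2
So g(9) = 2.

2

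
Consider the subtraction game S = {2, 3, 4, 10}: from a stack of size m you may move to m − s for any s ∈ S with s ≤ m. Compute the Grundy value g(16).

2

Build the Grundy sequence with g(k) = mex{g(k−s) : s ∈ {2, 3, 4, 10}, s ≤ k}:
k:     0  1  2  3  4  5  6  7  8  9 10 11 12 13 14 15 16
g(k):  0  0  1  1  2  2  0  0  1  1  2  2  0  0  1  1  2
So g(16) = 2.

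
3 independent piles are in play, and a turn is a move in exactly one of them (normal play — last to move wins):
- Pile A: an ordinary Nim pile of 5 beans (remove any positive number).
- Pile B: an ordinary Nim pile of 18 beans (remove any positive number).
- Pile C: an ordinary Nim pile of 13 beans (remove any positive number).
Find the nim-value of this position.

26

Pile A is a plain Nim pile of size 5, so its Grundy value is 5.
Pile B is a plain Nim pile of size 18, so its Grundy value is 18.
Pile C is a plain Nim pile of size 13, so its Grundy value is 13.
The value of a disjunctive sum is the nim-sum of the parts.
Combined value = 5 ⊕ 18 ⊕ 13 = 26.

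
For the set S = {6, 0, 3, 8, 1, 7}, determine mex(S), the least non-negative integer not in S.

The values 0, 1 are all present; 2 is the first non-negative integer missing from the set.

2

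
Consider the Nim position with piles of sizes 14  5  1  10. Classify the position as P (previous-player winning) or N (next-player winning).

P-position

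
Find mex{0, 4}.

0 is in the set but 1 is not, so the mex is 1.

1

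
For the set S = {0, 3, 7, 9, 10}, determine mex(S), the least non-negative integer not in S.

1

0 is in the set but 1 is not, so the mex is 1.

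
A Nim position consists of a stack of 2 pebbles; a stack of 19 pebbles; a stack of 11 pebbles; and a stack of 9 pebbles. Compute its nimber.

Bitwise XOR of the heap sizes:
  00010  (2)
  10011  (19)
  01011  (11)
  01001  (9)
  -----
  10011  (19)

19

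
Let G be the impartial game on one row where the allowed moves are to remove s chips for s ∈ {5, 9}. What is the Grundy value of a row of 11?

2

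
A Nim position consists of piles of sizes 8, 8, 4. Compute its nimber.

Bitwise XOR of the heap sizes:
  1000  (8)
  1000  (8)
  0100  (4)
  ----
  0100  (4)

4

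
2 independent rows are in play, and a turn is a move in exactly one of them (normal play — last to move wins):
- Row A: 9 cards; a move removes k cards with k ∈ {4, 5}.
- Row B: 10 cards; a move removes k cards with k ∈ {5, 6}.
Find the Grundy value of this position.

2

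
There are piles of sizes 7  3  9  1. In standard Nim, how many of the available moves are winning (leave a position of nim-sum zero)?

Write each in binary and XOR column by column:
  0111  (7)
  0011  (3)
  1001  (9)
  0001  (1)
  ----
  1100  (12)
The overall nim-sum is X = 12. A pile of size p has a winning move iff p XOR X < p (reduce it to p XOR X).
  7: 7 XOR 12 = 11 ≥ 7 — no move.
  3: 3 XOR 12 = 15 ≥ 3 — no move.
  9: 9 XOR 12 = 5 < 9 — winning move (to 5).
  1: 1 XOR 12 = 13 ≥ 1 — no move.
That gives 1 winning move.

1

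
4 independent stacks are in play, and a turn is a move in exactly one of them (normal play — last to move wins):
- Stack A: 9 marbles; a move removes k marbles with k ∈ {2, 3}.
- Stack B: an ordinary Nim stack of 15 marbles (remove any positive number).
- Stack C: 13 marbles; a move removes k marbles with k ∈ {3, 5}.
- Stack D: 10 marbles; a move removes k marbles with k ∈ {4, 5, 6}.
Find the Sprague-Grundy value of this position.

12

For stack A, compute g(0), g(1), … with moves {2, 3}:
g(0) = mex{} = 0
g(1) = mex{} = 0
g(2) = mex{0} = 1
g(3) = mex{0} = 1
g(4) = mex{0,1} = 2
g(5) = mex{1} = 0
g(6) = mex{1,2} = 0
g(7) = mex{0,2} = 1
g(8) = mex{0} = 1
g(9) = mex{0,1} = 2
So g(9) = 2.
Stack B is a plain Nim stack of size 15, so its Grundy value is 15.
Build the Grundy sequence for stack C with g(k) = mex{g(k−s) : s ∈ {3, 5}, s ≤ k}:
k:     0  1  2  3  4  5  6  7  8  9 10 11 12 13
g(k):  0  0  0  1  1  1  2  2  0  0  0  1  1  1
So g(13) = 1.
For stack D, compute g(0), g(1), … with moves {4, 5, 6}:
k:     0  1  2  3  4  5  6  7  8  9 10
g(k):  0  0  0  0  1  1  1  1  2  2  0
So g(10) = 0.
By the Sprague-Grundy theorem, the Grundy value of a sum of independent games is the XOR of the component values.
Combined value = 2 ⊕ 15 ⊕ 1 ⊕ 0 = 12.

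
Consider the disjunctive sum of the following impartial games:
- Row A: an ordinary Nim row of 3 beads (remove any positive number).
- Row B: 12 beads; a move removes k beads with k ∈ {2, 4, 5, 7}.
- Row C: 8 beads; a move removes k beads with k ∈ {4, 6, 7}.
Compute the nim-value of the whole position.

Row A is a plain Nim row of size 3, so its Grundy value is 3.
Build the Grundy sequence for row B with g(k) = mex{g(k−s) : s ∈ {2, 4, 5, 7}, s ≤ k}:
k:     0  1  2  3  4  5  6  7  8  9 10 11 12
g(k):  0  0  1  1  2  2  3  3  4  0  0  1  1
So g(12) = 1.
Build the Grundy sequence for row C with g(k) = mex{g(k−s) : s ∈ {4, 6, 7}, s ≤ k}:
g(0) = mex{} = 0
g(1) = mex{} = 0
g(2) = mex{} = 0
g(3) = mex{} = 0
g(4) = mex{0} = 1
g(5) = mex{0} = 1
g(6) = mex{0} = 1
g(7) = mex{0} = 1
g(8) = mex{0,1} = 2
So g(8) = 2.
The value of a disjunctive sum is the nim-sum of the parts.
Combined value = 3 XOR 1 XOR 2 = 0.

0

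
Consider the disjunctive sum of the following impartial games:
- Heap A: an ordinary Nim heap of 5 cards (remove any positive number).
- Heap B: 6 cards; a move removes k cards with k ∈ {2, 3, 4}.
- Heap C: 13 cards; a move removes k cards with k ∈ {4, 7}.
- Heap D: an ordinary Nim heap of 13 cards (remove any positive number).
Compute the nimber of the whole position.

Heap A is a plain Nim heap of size 5, so its Grundy value is 5.
For heap B, compute g(0), g(1), … with moves {2, 3, 4}:
g(0) = mex{} = 0
g(1) = mex{} = 0
g(2) = mex{0} = 1
g(3) = mex{0} = 1
g(4) = mex{0,1} = 2
g(5) = mex{0,1} = 2
g(6) = mex{1,2} = 0
So g(6) = 0.
Grundy values for heap C (subtraction set {4, 7}):
k:     0  1  2  3  4  5  6  7  8  9 10 11 12 13
g(k):  0  0  0  0  1  1  1  1  2  2  2  0  0  0
So g(13) = 0.
Heap D is a plain Nim heap of size 13, so its Grundy value is 13.
By the Sprague-Grundy theorem, the Grundy value of a sum of independent games is the XOR of the component values.
Combined value = 5 XOR 0 XOR 0 XOR 13 = 8.

8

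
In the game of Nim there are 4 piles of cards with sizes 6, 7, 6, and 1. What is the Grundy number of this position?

Nim-sum: 6 ^ 7 ^ 6 ^ 1 = 6.

6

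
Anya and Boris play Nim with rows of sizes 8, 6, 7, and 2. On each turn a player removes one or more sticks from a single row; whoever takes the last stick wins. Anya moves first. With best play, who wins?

Anya wins

Bitwise XOR of the heap sizes:
  1000  (8)
  0110  (6)
  0111  (7)
  0010  (2)
  ----
  1011  (11)
The nim-sum is 11 ≠ 0, so this is an N-position: the player to move can win; Anya has a winning move.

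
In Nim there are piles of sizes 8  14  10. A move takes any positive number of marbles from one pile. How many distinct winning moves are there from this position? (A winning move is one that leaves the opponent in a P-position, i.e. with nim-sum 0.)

3

Nim-sum: 8 XOR 14 XOR 10 = 12.
The overall nim-sum is X = 12. A pile of size p has a winning move iff p XOR X < p (reduce it to p XOR X).
  8: 8 XOR 12 = 4 < 8 — winning move (to 4).
  14: 14 XOR 12 = 2 < 14 — winning move (to 2).
  10: 10 XOR 12 = 6 < 10 — winning move (to 6).
That gives 3 winning moves.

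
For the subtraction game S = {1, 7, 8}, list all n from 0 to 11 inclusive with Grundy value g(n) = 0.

0, 2, 4, 6

Compute g(0), g(1), … for moves {1, 7, 8}:
k:     0  1  2  3  4  5  6  7  8  9 10 11
g(k):  0  1  0  1  0  1  0  1  2  3  2  3
The P-positions (g = 0) in 0..11 are 0, 2, 4, 6.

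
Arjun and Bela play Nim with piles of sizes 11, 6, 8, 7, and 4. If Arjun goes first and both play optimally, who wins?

Arjun wins

Nim-sum: 11 ^ 6 ^ 8 ^ 7 ^ 4 = 6.
The nim-sum is 6 ≠ 0, so this is an N-position: the player to move can win; Arjun has a winning move.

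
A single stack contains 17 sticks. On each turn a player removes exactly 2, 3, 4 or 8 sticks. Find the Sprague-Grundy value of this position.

2

Build the Grundy sequence with g(k) = mex{g(k−s) : s ∈ {2, 3, 4, 8}, s ≤ k}:
k:     0  1  2  3  4  5  6  7  8  9 10 11 12 13 14 15 16 17
g(k):  0  0  1  1  2  2  0  0  1  1  2  2  0  0  1  1  2  2
So g(17) = 2.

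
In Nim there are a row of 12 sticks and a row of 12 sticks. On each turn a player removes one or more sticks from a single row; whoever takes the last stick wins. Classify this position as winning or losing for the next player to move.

Nim-sum: 12 ⊕ 12 = 0.
The nim-sum is 0, so this is a P-position: the player to move is in a losing position under optimal play.

Losing position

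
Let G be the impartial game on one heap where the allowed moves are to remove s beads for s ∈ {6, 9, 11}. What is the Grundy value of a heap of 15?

2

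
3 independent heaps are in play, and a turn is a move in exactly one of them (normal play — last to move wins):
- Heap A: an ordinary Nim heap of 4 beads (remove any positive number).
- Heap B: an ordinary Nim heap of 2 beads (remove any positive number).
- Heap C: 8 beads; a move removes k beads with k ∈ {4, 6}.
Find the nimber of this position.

4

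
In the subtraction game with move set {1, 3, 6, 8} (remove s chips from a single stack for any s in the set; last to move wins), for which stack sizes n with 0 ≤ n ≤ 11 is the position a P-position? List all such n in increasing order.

0, 2, 4, 9, 11

Grundy values for subtraction set {1, 3, 6, 8}:
g(0) = mex{} = 0
g(1) = mex{0} = 1
g(2) = mex{1} = 0
g(3) = mex{0} = 1
g(4) = mex{1} = 0
g(5) = mex{0} = 1
g(6) = mex{0,1} = 2
g(7) = mex{0,1,2} = 3
g(8) = mex{0,1,3} = 2
g(9) = mex{1,2} = 0
g(10) = mex{0,3} = 1
g(11) = mex{1,2} = 0
The P-positions (g = 0) in 0..11 are 0, 2, 4, 9, 11.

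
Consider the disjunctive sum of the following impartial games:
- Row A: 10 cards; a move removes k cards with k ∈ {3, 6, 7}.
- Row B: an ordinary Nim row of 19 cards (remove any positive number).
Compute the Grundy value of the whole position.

For row A, compute g(0), g(1), … with moves {3, 6, 7}:
g(0) = mex{} = 0
g(1) = mex{} = 0
g(2) = mex{} = 0
g(3) = mex{0} = 1
g(4) = mex{0} = 1
g(5) = mex{0} = 1
g(6) = mex{0,1} = 2
g(7) = mex{0,1} = 2
g(8) = mex{0,1} = 2
g(9) = mex{0,1,2} = 3
g(10) = mex{1,2} = 0
So g(10) = 0.
Row B is a plain Nim row of size 19, so its Grundy value is 19.
The value of a disjunctive sum is the nim-sum of the parts.
Combined value = 0 ⊕ 19 = 19.

19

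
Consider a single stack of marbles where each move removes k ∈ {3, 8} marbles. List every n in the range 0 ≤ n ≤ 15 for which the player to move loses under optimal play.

0, 1, 2, 6, 7, 11, 12, 13

Grundy values for subtraction set {3, 8}:
k:     0  1  2  3  4  5  6  7  8  9 10 11 12 13 14 15
g(k):  0  0  0  1  1  1  0  0  2  1  1  0  0  0  1  1
The P-positions (g = 0) in 0..15 are 0, 1, 2, 6, 7, 11, 12, 13.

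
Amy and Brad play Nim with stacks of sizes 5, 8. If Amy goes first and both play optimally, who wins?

Bitwise XOR of the heap sizes:
  0101  (5)
  1000  (8)
  ----
  1101  (13)
The nim-sum is 13 ≠ 0, so this is an N-position: the player to move can win; Amy has a winning move.

Amy wins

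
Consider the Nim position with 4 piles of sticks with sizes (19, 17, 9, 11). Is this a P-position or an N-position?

In binary:
  10011  (19)
  10001  (17)
  01001  (9)
  01011  (11)
  -----
  00000  (0)
The nim-sum is 0, so this is a P-position: the player to move is in a losing position under optimal play.

P-position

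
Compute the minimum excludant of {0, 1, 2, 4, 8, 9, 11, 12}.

3

The values 0, 1, 2 are all present; 3 is the first non-negative integer missing from the set.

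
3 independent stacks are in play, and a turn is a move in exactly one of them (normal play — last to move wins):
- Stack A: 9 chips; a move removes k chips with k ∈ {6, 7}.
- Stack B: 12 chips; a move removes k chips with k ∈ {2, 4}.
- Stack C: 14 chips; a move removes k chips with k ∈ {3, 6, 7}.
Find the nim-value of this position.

For stack A, compute g(0), g(1), … with moves {6, 7}:
k:     0  1  2  3  4  5  6  7  8  9
g(k):  0  0  0  0  0  0  1  1  1  1
So g(9) = 1.
For stack B, compute g(0), g(1), … with moves {2, 4}:
g(0) = mex{} = 0
g(1) = mex{} = 0
g(2) = mex{0} = 1
g(3) = mex{0} = 1
g(4) = mex{0,1} = 2
g(5) = mex{0,1} = 2
g(6) = mex{1,2} = 0
g(7) = mex{1,2} = 0
g(8) = mex{0,2} = 1
g(9) = mex{0,2} = 1
g(10) = mex{0,1} = 2
g(11) = mex{0,1} = 2
g(12) = mex{1,2} = 0
So g(12) = 0.
Build the Grundy sequence for stack C with g(k) = mex{g(k−s) : s ∈ {3, 6, 7}, s ≤ k}:
k:     0  1  2  3  4  5  6  7  8  9 10 11 12 13 14
g(k):  0  0  0  1  1  1  2  2  2  3  0  0  0  1  1
So g(14) = 1.
The value of a disjunctive sum is the nim-sum of the parts.
Combined value = 1 ⊕ 0 ⊕ 1 = 0.

0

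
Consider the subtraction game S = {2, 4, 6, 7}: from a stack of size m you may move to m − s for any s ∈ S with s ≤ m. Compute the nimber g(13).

2

Grundy values for subtraction set {2, 4, 6, 7}:
k:     0  1  2  3  4  5  6  7  8  9 10 11 12 13
g(k):  0  0  1  1  2  2  3  3  4  0  0  1  1  2
So g(13) = 2.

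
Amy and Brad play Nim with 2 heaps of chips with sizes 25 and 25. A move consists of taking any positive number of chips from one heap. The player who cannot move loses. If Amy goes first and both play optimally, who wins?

Compute the nim-sum pairwise:
25 ^ 25 = 0
The nim-sum is 0, so this is a P-position: the player to move is in a losing position under optimal play; Amy is about to move from it and so loses — Brad wins.

Brad wins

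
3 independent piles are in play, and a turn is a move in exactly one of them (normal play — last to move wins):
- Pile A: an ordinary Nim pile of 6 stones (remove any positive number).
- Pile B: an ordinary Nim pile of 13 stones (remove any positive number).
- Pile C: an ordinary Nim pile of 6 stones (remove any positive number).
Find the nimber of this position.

13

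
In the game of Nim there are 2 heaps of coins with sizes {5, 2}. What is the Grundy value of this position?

7

Compute the nim-sum pairwise:
5 XOR 2 = 7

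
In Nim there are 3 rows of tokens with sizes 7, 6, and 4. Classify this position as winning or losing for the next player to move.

Winning position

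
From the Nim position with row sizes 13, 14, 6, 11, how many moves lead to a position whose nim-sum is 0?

3

Compute the nim-sum pairwise:
13 XOR 14 = 3
3 XOR 6 = 5
5 XOR 11 = 14
The overall nim-sum is X = 14. A row of size p has a winning move iff p XOR X < p (reduce it to p XOR X).
  13: 13 XOR 14 = 3 < 13 — winning move (to 3).
  14: 14 XOR 14 = 0 < 14 — winning move (to 0).
  6: 6 XOR 14 = 8 ≥ 6 — no move.
  11: 11 XOR 14 = 5 < 11 — winning move (to 5).
That gives 3 winning moves.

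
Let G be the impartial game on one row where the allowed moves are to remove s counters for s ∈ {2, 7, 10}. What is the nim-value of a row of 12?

Compute g(0), g(1), … for moves {2, 7, 10}:
k:     0  1  2  3  4  5  6  7  8  9 10 11 12
g(k):  0  0  1  1  0  0  1  1  2  0  3  1  2
So g(12) = 2.

2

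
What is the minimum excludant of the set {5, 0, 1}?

The values 0, 1 are all present; 2 is the first non-negative integer missing from the set.

2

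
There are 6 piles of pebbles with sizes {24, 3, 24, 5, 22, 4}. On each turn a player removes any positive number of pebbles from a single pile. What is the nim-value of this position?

20

Compute the nim-sum pairwise:
24 ^ 3 = 27
27 ^ 24 = 3
3 ^ 5 = 6
6 ^ 22 = 16
16 ^ 4 = 20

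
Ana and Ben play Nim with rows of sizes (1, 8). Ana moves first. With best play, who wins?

Nim-sum: 1 ^ 8 = 9.
The nim-sum is 9 ≠ 0, so this is an N-position: the player to move can win; Ana has a winning move.

Ana wins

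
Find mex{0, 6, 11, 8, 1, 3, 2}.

The values 0, 1, 2, 3 are all present; 4 is the first non-negative integer missing from the set.

4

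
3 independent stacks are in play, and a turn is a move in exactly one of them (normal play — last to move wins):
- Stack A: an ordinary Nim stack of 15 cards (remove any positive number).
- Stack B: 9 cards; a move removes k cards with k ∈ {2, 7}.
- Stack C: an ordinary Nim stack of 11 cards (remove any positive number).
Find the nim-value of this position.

4

Stack A is a plain Nim stack of size 15, so its Grundy value is 15.
Build the Grundy sequence for stack B with g(k) = mex{g(k−s) : s ∈ {2, 7}, s ≤ k}:
k:     0  1  2  3  4  5  6  7  8  9
g(k):  0  0  1  1  0  0  1  1  2  0
So g(9) = 0.
Stack C is a plain Nim stack of size 11, so its Grundy value is 11.
By the Sprague-Grundy theorem, the Grundy value of a sum of independent games is the XOR of the component values.
Combined value = 15 ⊕ 0 ⊕ 11 = 4.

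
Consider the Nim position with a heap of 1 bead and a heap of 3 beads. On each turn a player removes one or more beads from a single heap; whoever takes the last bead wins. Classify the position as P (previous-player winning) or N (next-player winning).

In binary:
  01  (1)
  11  (3)
  --
  10  (2)
The nim-sum is 2 ≠ 0, so this is an N-position: the player to move can win.

N-position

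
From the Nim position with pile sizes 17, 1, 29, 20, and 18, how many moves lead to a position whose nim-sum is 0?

1

Nim-sum: 17 ^ 1 ^ 29 ^ 20 ^ 18 = 11.
The overall nim-sum is X = 11. A pile of size p has a winning move iff p XOR X < p (reduce it to p XOR X).
  17: 17 XOR 11 = 26 ≥ 17 — no move.
  1: 1 XOR 11 = 10 ≥ 1 — no move.
  29: 29 XOR 11 = 22 < 29 — winning move (to 22).
  20: 20 XOR 11 = 31 ≥ 20 — no move.
  18: 18 XOR 11 = 25 ≥ 18 — no move.
That gives 1 winning move.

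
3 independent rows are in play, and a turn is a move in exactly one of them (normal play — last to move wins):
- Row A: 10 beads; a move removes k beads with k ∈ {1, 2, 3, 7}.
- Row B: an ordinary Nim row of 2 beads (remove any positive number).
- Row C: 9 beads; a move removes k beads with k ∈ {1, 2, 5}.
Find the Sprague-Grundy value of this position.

0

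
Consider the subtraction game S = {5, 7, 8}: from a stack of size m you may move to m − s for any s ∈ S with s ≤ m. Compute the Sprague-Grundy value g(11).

2

Build the Grundy sequence with g(k) = mex{g(k−s) : s ∈ {5, 7, 8}, s ≤ k}:
g(0) = mex{} = 0
g(1) = mex{} = 0
g(2) = mex{} = 0
g(3) = mex{} = 0
g(4) = mex{} = 0
g(5) = mex{0} = 1
g(6) = mex{0} = 1
g(7) = mex{0} = 1
g(8) = mex{0} = 1
g(9) = mex{0} = 1
g(10) = mex{0,1} = 2
g(11) = mex{0,1} = 2
So g(11) = 2.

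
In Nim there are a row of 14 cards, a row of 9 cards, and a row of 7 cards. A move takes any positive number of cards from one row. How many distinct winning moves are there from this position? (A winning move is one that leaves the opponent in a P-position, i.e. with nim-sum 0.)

In binary:
  1110  (14)
  1001  (9)
  0111  (7)
  ----
  0000  (0)
The nim-sum is already 0, so every move leaves a nonzero nim-sum — there are no winning moves.

0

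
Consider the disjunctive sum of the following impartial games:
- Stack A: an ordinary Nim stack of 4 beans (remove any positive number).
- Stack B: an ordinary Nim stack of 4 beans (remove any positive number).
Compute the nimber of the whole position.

0

Stack A is a plain Nim stack of size 4, so its Grundy value is 4.
Stack B is a plain Nim stack of size 4, so its Grundy value is 4.
The value of a disjunctive sum is the nim-sum of the parts.
Combined value = 4 XOR 4 = 0.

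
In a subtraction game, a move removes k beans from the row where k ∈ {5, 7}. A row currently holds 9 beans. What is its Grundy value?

1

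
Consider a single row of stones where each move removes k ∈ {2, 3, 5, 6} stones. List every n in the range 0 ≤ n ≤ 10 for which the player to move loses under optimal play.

0, 1, 8, 9

Compute g(0), g(1), … for moves {2, 3, 5, 6}:
g(0) = mex{} = 0
g(1) = mex{} = 0
g(2) = mex{0} = 1
g(3) = mex{0} = 1
g(4) = mex{0,1} = 2
g(5) = mex{0,1} = 2
g(6) = mex{0,1,2} = 3
g(7) = mex{0,1,2} = 3
g(8) = mex{1,2,3} = 0
g(9) = mex{1,2,3} = 0
g(10) = mex{0,2,3} = 1
The P-positions (g = 0) in 0..10 are 0, 1, 8, 9.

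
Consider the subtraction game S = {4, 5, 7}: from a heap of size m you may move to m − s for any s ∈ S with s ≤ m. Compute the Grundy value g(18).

1

Grundy values for subtraction set {4, 5, 7}:
k:     0  1  2  3  4  5  6  7  8  9 10 11 12 13 14 15 16 17 18
g(k):  0  0  0  0  1  1  1  1  2  2  2  0  0  0  0  1  1  1  1
So g(18) = 1.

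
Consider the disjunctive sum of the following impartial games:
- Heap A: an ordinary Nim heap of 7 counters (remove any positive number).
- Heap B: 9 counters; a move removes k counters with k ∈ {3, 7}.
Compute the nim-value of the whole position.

6

Heap A is a plain Nim heap of size 7, so its Grundy value is 7.
Grundy values for heap B (subtraction set {3, 7}):
g(0) = mex{} = 0
g(1) = mex{} = 0
g(2) = mex{} = 0
g(3) = mex{0} = 1
g(4) = mex{0} = 1
g(5) = mex{0} = 1
g(6) = mex{1} = 0
g(7) = mex{0,1} = 2
g(8) = mex{0,1} = 2
g(9) = mex{0} = 1
So g(9) = 1.
By the Sprague-Grundy theorem, the Grundy value of a sum of independent games is the XOR of the component values.
Combined value = 7 XOR 1 = 6.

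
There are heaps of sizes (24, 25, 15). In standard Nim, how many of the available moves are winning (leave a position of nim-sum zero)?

3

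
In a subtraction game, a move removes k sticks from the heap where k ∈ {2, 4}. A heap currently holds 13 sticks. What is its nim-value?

0

Grundy values for subtraction set {2, 4}:
g(0) = mex{} = 0
g(1) = mex{} = 0
g(2) = mex{0} = 1
g(3) = mex{0} = 1
g(4) = mex{0,1} = 2
g(5) = mex{0,1} = 2
g(6) = mex{1,2} = 0
g(7) = mex{1,2} = 0
g(8) = mex{0,2} = 1
g(9) = mex{0,2} = 1
g(10) = mex{0,1} = 2
g(11) = mex{0,1} = 2
g(12) = mex{1,2} = 0
g(13) = mex{1,2} = 0
So g(13) = 0.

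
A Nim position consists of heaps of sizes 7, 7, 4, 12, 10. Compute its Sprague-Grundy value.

2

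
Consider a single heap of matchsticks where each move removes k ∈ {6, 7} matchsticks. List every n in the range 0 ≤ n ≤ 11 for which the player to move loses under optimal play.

0, 1, 2, 3, 4, 5

Build the Grundy sequence with g(k) = mex{g(k−s) : s ∈ {6, 7}, s ≤ k}:
k:     0  1  2  3  4  5  6  7  8  9 10 11
g(k):  0  0  0  0  0  0  1  1  1  1  1  1
The P-positions (g = 0) in 0..11 are 0, 1, 2, 3, 4, 5.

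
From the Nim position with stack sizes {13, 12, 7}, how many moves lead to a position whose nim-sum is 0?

Compute the nim-sum pairwise:
13 ⊕ 12 = 1
1 ⊕ 7 = 6
The overall nim-sum is X = 6. A stack of size p has a winning move iff p XOR X < p (reduce it to p XOR X).
  13: 13 XOR 6 = 11 < 13 — winning move (to 11).
  12: 12 XOR 6 = 10 < 12 — winning move (to 10).
  7: 7 XOR 6 = 1 < 7 — winning move (to 1).
That gives 3 winning moves.

3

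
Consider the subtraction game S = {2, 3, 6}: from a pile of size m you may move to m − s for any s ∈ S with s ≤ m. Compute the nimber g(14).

0

Grundy values for subtraction set {2, 3, 6}:
g(0) = mex{} = 0
g(1) = mex{} = 0
g(2) = mex{0} = 1
g(3) = mex{0} = 1
g(4) = mex{0,1} = 2
g(5) = mex{1} = 0
g(6) = mex{0,1,2} = 3
g(7) = mex{0,2} = 1
g(8) = mex{0,1,3} = 2
g(9) = mex{1,3} = 0
g(10) = mex{1,2} = 0
g(11) = mex{0,2} = 1
g(12) = mex{0,3} = 1
g(13) = mex{0,1} = 2
g(14) = mex{1,2} = 0
So g(14) = 0.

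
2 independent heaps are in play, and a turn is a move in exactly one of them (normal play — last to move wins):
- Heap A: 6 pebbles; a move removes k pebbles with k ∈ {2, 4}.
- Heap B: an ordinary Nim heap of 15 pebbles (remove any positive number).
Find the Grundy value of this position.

15

Grundy values for heap A (subtraction set {2, 4}):
k:     0  1  2  3  4  5  6
g(k):  0  0  1  1  2  2  0
So g(6) = 0.
Heap B is a plain Nim heap of size 15, so its Grundy value is 15.
The value of a disjunctive sum is the nim-sum of the parts.
Combined value = 0 ⊕ 15 = 15.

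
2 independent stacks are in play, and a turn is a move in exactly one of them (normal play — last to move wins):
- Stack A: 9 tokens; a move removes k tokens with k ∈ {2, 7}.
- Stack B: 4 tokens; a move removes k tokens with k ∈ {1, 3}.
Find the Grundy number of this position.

0

Grundy values for stack A (subtraction set {2, 7}):
g(0) = mex{} = 0
g(1) = mex{} = 0
g(2) = mex{0} = 1
g(3) = mex{0} = 1
g(4) = mex{1} = 0
g(5) = mex{1} = 0
g(6) = mex{0} = 1
g(7) = mex{0} = 1
g(8) = mex{0,1} = 2
g(9) = mex{1} = 0
So g(9) = 0.
Build the Grundy sequence for stack B with g(k) = mex{g(k−s) : s ∈ {1, 3}, s ≤ k}:
k:     0  1  2  3  4
g(k):  0  1  0  1  0
So g(4) = 0.
By the Sprague-Grundy theorem, the Grundy value of a sum of independent games is the XOR of the component values.
Combined value = 0 ⊕ 0 = 0.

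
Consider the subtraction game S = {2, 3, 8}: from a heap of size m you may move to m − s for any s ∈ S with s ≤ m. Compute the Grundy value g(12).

Compute g(0), g(1), … for moves {2, 3, 8}:
g(0) = mex{} = 0
g(1) = mex{} = 0
g(2) = mex{0} = 1
g(3) = mex{0} = 1
g(4) = mex{0,1} = 2
g(5) = mex{1} = 0
g(6) = mex{1,2} = 0
g(7) = mex{0,2} = 1
g(8) = mex{0} = 1
g(9) = mex{0,1} = 2
g(10) = mex{1} = 0
g(11) = mex{1,2} = 0
g(12) = mex{0,2} = 1
So g(12) = 1.

1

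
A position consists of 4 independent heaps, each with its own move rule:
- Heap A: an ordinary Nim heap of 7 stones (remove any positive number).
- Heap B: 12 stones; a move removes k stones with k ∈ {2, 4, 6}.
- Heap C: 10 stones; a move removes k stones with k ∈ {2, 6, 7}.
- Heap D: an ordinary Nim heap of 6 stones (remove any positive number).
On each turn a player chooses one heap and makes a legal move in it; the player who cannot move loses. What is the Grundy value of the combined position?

0

Heap A is a plain Nim heap of size 7, so its Grundy value is 7.
Grundy values for heap B (subtraction set {2, 4, 6}):
k:     0  1  2  3  4  5  6  7  8  9 10 11 12
g(k):  0  0  1  1  2  2  3  3  0  0  1  1  2
So g(12) = 2.
For heap C, compute g(0), g(1), … with moves {2, 6, 7}:
k:     0  1  2  3  4  5  6  7  8  9 10
g(k):  0  0  1  1  0  0  1  1  2  0  3
So g(10) = 3.
Heap D is a plain Nim heap of size 6, so its Grundy value is 6.
By the Sprague-Grundy theorem, the Grundy value of a sum of independent games is the XOR of the component values.
Combined value = 7 XOR 2 XOR 3 XOR 6 = 0.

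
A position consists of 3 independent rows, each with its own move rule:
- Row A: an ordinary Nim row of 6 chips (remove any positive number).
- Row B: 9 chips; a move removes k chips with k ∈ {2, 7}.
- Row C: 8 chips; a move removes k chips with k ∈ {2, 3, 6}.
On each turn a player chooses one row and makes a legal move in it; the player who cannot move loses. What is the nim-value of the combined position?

Row A is a plain Nim row of size 6, so its Grundy value is 6.
Build the Grundy sequence for row B with g(k) = mex{g(k−s) : s ∈ {2, 7}, s ≤ k}:
g(0) = mex{} = 0
g(1) = mex{} = 0
g(2) = mex{0} = 1
g(3) = mex{0} = 1
g(4) = mex{1} = 0
g(5) = mex{1} = 0
g(6) = mex{0} = 1
g(7) = mex{0} = 1
g(8) = mex{0,1} = 2
g(9) = mex{1} = 0
So g(9) = 0.
Build the Grundy sequence for row C with g(k) = mex{g(k−s) : s ∈ {2, 3, 6}, s ≤ k}:
k:     0  1  2  3  4  5  6  7  8
g(k):  0  0  1  1  2  0  3  1  2
So g(8) = 2.
The value of a disjunctive sum is the nim-sum of the parts.
Combined value = 6 ⊕ 0 ⊕ 2 = 4.

4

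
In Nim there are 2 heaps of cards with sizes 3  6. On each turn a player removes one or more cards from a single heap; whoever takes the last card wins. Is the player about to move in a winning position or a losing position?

Write each in binary and XOR column by column:
  011  (3)
  110  (6)
  ---
  101  (5)
The nim-sum is 5 ≠ 0, so this is an N-position: the player to move can win.

Winning position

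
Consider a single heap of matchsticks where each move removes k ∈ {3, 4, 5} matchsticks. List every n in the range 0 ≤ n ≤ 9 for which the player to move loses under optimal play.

0, 1, 2, 8, 9

Build the Grundy sequence with g(k) = mex{g(k−s) : s ∈ {3, 4, 5}, s ≤ k}:
g(0) = mex{} = 0
g(1) = mex{} = 0
g(2) = mex{} = 0
g(3) = mex{0} = 1
g(4) = mex{0} = 1
g(5) = mex{0} = 1
g(6) = mex{0,1} = 2
g(7) = mex{0,1} = 2
g(8) = mex{1} = 0
g(9) = mex{1,2} = 0
The P-positions (g = 0) in 0..9 are 0, 1, 2, 8, 9.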